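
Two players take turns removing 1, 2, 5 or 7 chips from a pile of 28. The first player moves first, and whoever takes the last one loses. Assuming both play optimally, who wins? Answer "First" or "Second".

i:   0  1  2  3  4  5  6  7  8  9 10 11 12 13 14 15 16 17 18 19 20 21 22 23 24 25 26 27 28
     W  L  W  W  L  W  W  L  W  W  L  W  W  L  W  W  L  W  W  L  W  W  L  W  W  L  W  W  L
Position 28 is L, so the second player wins.

Second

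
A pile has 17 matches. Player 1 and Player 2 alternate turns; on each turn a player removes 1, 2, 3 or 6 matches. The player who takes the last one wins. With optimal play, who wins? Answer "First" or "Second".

W/L table (W = player to move can force a win):
i:   0  1  2  3  4  5  6  7  8  9 10 11 12 13 14 15 16 17
     L  W  W  W  L  W  W  W  L  W  W  W  L  W  W  W  L  W
Position 17 is W, so the first player wins.

First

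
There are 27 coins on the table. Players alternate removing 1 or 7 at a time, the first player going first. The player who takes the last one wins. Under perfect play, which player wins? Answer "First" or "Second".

First

i:   0  1  2  3  4  5  6  7  8  9 10 11 12 13 14 15 16 17 18 19 20 21 22 23 24 25 26 27
     L  W  L  W  L  W  L  W  L  W  L  W  L  W  L  W  L  W  L  W  L  W  L  W  L  W  L  W
Position 27 is W, so the first player wins.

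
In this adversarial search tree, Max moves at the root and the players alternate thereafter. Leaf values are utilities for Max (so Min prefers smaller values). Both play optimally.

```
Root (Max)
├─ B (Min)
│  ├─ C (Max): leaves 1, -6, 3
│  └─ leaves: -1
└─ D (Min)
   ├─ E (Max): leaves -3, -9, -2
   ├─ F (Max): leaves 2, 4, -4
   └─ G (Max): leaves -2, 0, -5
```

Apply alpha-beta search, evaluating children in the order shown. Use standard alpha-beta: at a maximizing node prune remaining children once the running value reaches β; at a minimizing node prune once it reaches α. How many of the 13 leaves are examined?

7

C [α=-∞,β=+∞]: v=3
B [α=-∞,β=+∞]: v=-1
E [α=-1,β=+∞]: v=-2
D [α=-1,β=+∞]: v=-2 after child 1 ≤ α → α-cutoff, skip 2
Root [α=-∞,β=+∞]: v=-1
Leaves evaluated: 7 of 13.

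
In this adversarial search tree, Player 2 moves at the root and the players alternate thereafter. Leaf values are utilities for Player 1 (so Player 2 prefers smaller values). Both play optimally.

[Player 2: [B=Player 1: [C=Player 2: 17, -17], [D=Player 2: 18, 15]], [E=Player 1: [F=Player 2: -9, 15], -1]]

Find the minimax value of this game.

C (Player 2): min(17, -17) = -17
D (Player 2): min(18, 15) = 15
B (Player 1): max(-17, 15) = 15
F (Player 2): min(-9, 15) = -9
E (Player 1): max(-9, -1) = -1
Root (Player 2): min(15, -1) = -1

-1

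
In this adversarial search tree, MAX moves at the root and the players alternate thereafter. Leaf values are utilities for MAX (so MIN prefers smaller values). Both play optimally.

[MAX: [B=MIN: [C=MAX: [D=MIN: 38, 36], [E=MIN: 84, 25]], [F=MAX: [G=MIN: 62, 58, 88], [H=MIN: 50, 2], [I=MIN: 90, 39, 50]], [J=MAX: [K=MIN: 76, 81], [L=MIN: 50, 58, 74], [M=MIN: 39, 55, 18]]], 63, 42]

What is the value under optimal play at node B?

D: min(38, 36) = 36
E: min(84, 25) = 25
C: max(36, 25) = 36
G: min(62, 58, 88) = 58
H: min(50, 2) = 2
I: min(90, 39, 50) = 39
F: max(58, 2, 39) = 58
K: min(76, 81) = 76
L: min(50, 58, 74) = 50
M: min(39, 55, 18) = 18
J: max(76, 50, 18) = 76
B: min(36, 58, 76) = 36

36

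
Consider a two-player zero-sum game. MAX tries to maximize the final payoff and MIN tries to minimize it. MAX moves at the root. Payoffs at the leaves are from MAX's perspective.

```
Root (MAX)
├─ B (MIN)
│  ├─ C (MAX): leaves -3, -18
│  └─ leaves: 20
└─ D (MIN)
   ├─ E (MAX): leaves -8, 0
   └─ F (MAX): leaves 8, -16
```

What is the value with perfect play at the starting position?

C (MAX): max(-3, -18) = -3
B (MIN): min(-3, 20) = -3
E (MAX): max(-8, 0) = 0
F (MAX): max(8, -16) = 8
D (MIN): min(0, 8) = 0
Root (MAX): max(-3, 0) = 0

0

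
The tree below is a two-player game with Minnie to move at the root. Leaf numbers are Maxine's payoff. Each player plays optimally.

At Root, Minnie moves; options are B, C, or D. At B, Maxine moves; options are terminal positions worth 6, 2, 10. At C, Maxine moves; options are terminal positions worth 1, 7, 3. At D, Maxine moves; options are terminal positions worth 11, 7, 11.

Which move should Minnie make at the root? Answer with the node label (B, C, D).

C

B (Maxine): max(6, 2, 10) = 10
C (Maxine): max(1, 7, 3) = 7
D (Maxine): max(11, 7, 11) = 11
Root (Minnie): min(10, 7, 11) = 7
Minnie picks the child with the lowest value: C (value 7).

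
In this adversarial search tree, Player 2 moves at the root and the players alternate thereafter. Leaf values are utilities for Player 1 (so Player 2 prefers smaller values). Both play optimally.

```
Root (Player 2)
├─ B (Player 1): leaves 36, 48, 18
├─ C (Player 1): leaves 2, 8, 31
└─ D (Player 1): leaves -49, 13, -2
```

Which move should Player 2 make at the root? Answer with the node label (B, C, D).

B (Player 1): max(36, 48, 18) = 48
C (Player 1): max(2, 8, 31) = 31
D (Player 1): max(-49, 13, -2) = 13
Root (Player 2): min(48, 31, 13) = 13
Player 2 picks the child with the lowest value: D (value 13).

D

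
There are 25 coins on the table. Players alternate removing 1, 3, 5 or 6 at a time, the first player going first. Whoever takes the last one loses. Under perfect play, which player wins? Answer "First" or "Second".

Second

Positions where the player to move wins (W) vs loses (L):
i:   0  1  2  3  4  5  6  7  8  9 10 11 12 13 14 15 16 17 18 19 20 21 22 23 24 25
     W  L  W  L  W  L  W  W  W  W  W  W  L  W  L  W  L  W  W  W  W  W  W  L  W  L
Position 25 is L, so the second player wins.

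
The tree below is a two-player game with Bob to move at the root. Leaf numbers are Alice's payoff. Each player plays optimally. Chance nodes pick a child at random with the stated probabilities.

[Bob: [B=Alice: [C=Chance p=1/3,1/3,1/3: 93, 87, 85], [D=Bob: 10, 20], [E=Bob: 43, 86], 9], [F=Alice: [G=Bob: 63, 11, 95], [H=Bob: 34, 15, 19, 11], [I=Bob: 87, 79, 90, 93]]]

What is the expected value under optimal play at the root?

79

C (Chance): 1/3·93 + 1/3·87 + 1/3·85 = 88.33
D (Bob): min(10, 20) = 10
E (Bob): min(43, 86) = 43
B (Alice): max(88.33, 10, 43, 9) = 88.33
G (Bob): min(63, 11, 95) = 11
H (Bob): min(34, 15, 19, 11) = 11
I (Bob): min(87, 79, 90, 93) = 79
F (Alice): max(11, 11, 79) = 79
Root (Bob): min(88.33, 79) = 79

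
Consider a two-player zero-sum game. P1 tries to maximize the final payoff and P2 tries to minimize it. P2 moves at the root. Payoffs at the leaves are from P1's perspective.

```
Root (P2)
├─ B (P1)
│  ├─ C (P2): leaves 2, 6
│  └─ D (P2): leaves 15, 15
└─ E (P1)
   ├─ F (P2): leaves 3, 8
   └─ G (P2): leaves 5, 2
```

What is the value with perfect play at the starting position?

C (P2): min(2, 6) = 2
D (P2): min(15, 15) = 15
B (P1): max(2, 15) = 15
F (P2): min(3, 8) = 3
G (P2): min(5, 2) = 2
E (P1): max(3, 2) = 3
Root (P2): min(15, 3) = 3

3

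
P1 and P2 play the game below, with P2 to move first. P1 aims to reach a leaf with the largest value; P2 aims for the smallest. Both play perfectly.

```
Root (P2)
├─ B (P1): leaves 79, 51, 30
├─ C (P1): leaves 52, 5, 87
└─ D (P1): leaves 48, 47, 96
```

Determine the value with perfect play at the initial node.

B (P1): max(79, 51, 30) = 79
C (P1): max(52, 5, 87) = 87
D (P1): max(48, 47, 96) = 96
Root (P2): min(79, 87, 96) = 79

79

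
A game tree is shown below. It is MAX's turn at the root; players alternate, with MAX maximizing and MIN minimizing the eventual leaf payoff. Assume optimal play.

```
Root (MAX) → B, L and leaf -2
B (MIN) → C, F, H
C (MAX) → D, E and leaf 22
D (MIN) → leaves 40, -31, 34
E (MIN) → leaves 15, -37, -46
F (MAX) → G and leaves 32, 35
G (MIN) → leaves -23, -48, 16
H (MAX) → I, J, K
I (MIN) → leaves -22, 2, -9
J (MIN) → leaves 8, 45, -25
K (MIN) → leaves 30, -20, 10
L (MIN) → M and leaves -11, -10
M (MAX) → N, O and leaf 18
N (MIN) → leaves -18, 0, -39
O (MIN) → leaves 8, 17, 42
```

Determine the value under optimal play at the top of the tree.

-2

D (MIN): min(40, -31, 34) = -31
E (MIN): min(15, -37, -46) = -46
C (MAX): max(-31, -46, 22) = 22
G (MIN): min(-23, -48, 16) = -48
F (MAX): max(-48, 32, 35) = 35
I (MIN): min(-22, 2, -9) = -22
J (MIN): min(8, 45, -25) = -25
K (MIN): min(30, -20, 10) = -20
H (MAX): max(-22, -25, -20) = -20
B (MIN): min(22, 35, -20) = -20
N (MIN): min(-18, 0, -39) = -39
O (MIN): min(8, 17, 42) = 8
M (MAX): max(-39, 8, 18) = 18
L (MIN): min(18, -11, -10) = -11
Root (MAX): max(-20, -11, -2) = -2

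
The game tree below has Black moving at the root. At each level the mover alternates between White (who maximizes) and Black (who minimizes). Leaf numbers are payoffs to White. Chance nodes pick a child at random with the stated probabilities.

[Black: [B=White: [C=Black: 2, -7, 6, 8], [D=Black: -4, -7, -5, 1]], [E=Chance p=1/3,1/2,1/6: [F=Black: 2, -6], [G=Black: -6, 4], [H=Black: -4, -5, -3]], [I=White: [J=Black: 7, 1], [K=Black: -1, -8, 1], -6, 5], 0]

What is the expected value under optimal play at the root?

C (Black): min(2, -7, 6, 8) = -7
D (Black): min(-4, -7, -5, 1) = -7
B (White): max(-7, -7) = -7
F (Black): min(2, -6) = -6
G (Black): min(-6, 4) = -6
H (Black): min(-4, -5, -3) = -5
E (Chance): 1/3·-6 + 1/2·-6 + 1/6·-5 = -5.83
J (Black): min(7, 1) = 1
K (Black): min(-1, -8, 1) = -8
I (White): max(1, -8, -6, 5) = 5
Root (Black): min(-7, -5.83, 5, 0) = -7

-7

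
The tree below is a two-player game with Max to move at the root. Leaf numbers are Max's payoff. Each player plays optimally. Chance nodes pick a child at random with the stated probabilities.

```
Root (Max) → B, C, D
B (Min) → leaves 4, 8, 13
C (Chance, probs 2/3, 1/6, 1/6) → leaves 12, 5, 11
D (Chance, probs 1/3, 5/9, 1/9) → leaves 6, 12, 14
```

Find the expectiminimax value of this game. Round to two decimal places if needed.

10.67

B (Min): min(4, 8, 13) = 4
C (Chance): 2/3·12 + 1/6·5 + 1/6·11 = 10.67
D (Chance): 1/3·6 + 5/9·12 + 1/9·14 = 10.22
Root (Max): max(4, 10.67, 10.22) = 10.67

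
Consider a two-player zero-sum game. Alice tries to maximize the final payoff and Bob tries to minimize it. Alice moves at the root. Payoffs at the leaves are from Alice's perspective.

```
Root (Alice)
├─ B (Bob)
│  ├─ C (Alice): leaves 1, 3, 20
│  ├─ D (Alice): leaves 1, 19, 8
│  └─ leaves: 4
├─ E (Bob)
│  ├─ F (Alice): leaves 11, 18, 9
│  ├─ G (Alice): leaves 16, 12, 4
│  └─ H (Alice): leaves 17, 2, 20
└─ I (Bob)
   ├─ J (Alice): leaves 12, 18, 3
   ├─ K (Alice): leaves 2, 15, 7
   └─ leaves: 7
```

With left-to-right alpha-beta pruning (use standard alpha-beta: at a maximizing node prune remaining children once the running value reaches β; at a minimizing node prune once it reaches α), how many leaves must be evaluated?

C [α=-∞,β=+∞]: v=20
D [α=-∞,β=20]: v=19
B [α=-∞,β=+∞]: v=4
F [α=4,β=+∞]: v=18
G [α=4,β=18]: v=16
H [α=4,β=16]: v=17 after child 1 ≥ β → β-cutoff, skip 2
E [α=4,β=+∞]: v=16
J [α=16,β=+∞]: v=18
K [α=16,β=18]: v=15
I [α=16,β=+∞]: v=15 after child 2 ≤ α → α-cutoff, skip 1
Root [α=-∞,β=+∞]: v=16
Leaves evaluated: 20 of 23.

20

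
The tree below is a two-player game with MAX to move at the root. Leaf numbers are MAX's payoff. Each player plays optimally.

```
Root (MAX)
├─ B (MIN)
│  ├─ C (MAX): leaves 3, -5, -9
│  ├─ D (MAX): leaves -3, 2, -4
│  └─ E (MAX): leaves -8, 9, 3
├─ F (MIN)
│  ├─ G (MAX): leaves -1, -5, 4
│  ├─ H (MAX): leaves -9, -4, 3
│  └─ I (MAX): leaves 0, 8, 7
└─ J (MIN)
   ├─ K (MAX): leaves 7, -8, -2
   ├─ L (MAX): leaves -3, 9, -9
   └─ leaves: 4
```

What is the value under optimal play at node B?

C: max(3, -5, -9) = 3
D: max(-3, 2, -4) = 2
E: max(-8, 9, 3) = 9
B: min(3, 2, 9) = 2

2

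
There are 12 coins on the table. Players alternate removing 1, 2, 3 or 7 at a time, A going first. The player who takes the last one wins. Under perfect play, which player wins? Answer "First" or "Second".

Second

Positions where the player to move wins (W) vs loses (L):
i:   0  1  2  3  4  5  6  7  8  9 10 11 12
     L  W  W  W  L  W  W  W  L  W  W  W  L
Position 12 is L, so the second player wins.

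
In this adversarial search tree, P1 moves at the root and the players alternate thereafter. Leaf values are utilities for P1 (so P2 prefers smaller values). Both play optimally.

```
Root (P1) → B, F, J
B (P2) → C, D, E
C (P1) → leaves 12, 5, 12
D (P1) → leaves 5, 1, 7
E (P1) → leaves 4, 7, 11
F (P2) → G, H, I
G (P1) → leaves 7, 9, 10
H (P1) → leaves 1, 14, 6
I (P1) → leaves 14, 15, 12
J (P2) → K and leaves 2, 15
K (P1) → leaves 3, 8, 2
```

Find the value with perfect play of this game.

C (P1): max(12, 5, 12) = 12
D (P1): max(5, 1, 7) = 7
E (P1): max(4, 7, 11) = 11
B (P2): min(12, 7, 11) = 7
G (P1): max(7, 9, 10) = 10
H (P1): max(1, 14, 6) = 14
I (P1): max(14, 15, 12) = 15
F (P2): min(10, 14, 15) = 10
K (P1): max(3, 8, 2) = 8
J (P2): min(8, 2, 15) = 2
Root (P1): max(7, 10, 2) = 10

10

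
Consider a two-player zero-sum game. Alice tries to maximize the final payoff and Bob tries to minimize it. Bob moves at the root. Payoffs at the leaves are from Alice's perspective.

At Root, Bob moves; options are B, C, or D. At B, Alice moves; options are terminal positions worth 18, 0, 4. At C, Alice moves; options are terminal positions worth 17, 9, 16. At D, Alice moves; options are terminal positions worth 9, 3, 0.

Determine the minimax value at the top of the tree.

9

B (Alice): max(18, 0, 4) = 18
C (Alice): max(17, 9, 16) = 17
D (Alice): max(9, 3, 0) = 9
Root (Bob): min(18, 17, 9) = 9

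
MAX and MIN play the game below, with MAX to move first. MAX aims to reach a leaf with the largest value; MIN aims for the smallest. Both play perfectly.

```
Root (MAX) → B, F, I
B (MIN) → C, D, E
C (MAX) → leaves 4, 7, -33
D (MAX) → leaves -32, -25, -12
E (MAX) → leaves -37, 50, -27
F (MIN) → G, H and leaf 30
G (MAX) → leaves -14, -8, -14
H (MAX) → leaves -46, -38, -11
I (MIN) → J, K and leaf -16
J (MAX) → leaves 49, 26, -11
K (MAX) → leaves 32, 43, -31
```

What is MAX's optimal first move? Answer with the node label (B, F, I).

C (MAX): max(4, 7, -33) = 7
D (MAX): max(-32, -25, -12) = -12
E (MAX): max(-37, 50, -27) = 50
B (MIN): min(7, -12, 50) = -12
G (MAX): max(-14, -8, -14) = -8
H (MAX): max(-46, -38, -11) = -11
F (MIN): min(-8, -11, 30) = -11
J (MAX): max(49, 26, -11) = 49
K (MAX): max(32, 43, -31) = 43
I (MIN): min(49, 43, -16) = -16
Root (MAX): max(-12, -11, -16) = -11
MAX picks the child with the highest value: F (value -11).

F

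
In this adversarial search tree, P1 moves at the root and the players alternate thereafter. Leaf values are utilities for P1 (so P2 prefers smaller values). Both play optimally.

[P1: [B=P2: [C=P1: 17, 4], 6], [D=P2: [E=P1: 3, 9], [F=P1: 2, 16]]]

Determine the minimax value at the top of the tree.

C (P1): max(17, 4) = 17
B (P2): min(17, 6) = 6
E (P1): max(3, 9) = 9
F (P1): max(2, 16) = 16
D (P2): min(9, 16) = 9
Root (P1): max(6, 9) = 9

9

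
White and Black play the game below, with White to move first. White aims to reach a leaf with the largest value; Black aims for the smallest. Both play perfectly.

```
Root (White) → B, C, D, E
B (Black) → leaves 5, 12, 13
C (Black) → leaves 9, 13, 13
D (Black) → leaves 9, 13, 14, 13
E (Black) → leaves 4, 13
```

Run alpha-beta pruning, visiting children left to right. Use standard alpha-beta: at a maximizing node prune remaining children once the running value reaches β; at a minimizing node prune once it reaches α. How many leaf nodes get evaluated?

B [α=-∞,β=+∞]: v=5
C [α=5,β=+∞]: v=9
D [α=9,β=+∞]: v=9 after child 1 ≤ α → α-cutoff, skip 3
E [α=9,β=+∞]: v=4 after child 1 ≤ α → α-cutoff, skip 1
Root [α=-∞,β=+∞]: v=9
Leaves evaluated: 8 of 12.

8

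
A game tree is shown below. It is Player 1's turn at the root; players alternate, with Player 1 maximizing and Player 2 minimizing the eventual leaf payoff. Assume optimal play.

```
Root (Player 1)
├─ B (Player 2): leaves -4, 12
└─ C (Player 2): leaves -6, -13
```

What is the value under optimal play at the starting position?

-4

B (Player 2): min(-4, 12) = -4
C (Player 2): min(-6, -13) = -13
Root (Player 1): max(-4, -13) = -4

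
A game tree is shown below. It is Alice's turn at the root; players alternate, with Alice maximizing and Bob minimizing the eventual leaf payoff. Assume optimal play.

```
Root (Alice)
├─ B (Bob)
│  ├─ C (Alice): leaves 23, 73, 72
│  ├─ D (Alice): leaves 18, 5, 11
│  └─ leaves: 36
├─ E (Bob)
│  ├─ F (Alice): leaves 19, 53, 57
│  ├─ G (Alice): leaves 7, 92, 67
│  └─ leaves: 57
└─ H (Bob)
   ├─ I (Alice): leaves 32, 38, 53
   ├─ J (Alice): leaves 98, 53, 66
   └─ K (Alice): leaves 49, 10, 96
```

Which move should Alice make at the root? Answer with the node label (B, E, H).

E

C (Alice): max(23, 73, 72) = 73
D (Alice): max(18, 5, 11) = 18
B (Bob): min(73, 18, 36) = 18
F (Alice): max(19, 53, 57) = 57
G (Alice): max(7, 92, 67) = 92
E (Bob): min(57, 92, 57) = 57
I (Alice): max(32, 38, 53) = 53
J (Alice): max(98, 53, 66) = 98
K (Alice): max(49, 10, 96) = 96
H (Bob): min(53, 98, 96) = 53
Root (Alice): max(18, 57, 53) = 57
Alice picks the child with the highest value: E (value 57).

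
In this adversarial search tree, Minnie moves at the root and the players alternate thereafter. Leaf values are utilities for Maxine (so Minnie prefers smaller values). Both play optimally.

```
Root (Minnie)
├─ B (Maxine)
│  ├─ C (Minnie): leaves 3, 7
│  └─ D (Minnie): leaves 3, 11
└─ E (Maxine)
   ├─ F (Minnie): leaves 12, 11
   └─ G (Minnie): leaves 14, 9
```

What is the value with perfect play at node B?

C: min(3, 7) = 3
D: min(3, 11) = 3
B: max(3, 3) = 3

3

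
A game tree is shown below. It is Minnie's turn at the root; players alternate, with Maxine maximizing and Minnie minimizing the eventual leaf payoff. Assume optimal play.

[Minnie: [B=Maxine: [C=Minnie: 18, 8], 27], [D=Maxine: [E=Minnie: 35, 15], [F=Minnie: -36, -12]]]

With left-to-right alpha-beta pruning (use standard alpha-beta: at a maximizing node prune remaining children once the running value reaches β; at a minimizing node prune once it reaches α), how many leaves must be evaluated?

6

C [α=-∞,β=+∞]: v=8
B [α=-∞,β=+∞]: v=27
E [α=-∞,β=27]: v=15
F [α=15,β=27]: v=-36 after child 1 ≤ α → α-cutoff, skip 1
D [α=-∞,β=27]: v=15
Root [α=-∞,β=+∞]: v=15
Leaves evaluated: 6 of 7.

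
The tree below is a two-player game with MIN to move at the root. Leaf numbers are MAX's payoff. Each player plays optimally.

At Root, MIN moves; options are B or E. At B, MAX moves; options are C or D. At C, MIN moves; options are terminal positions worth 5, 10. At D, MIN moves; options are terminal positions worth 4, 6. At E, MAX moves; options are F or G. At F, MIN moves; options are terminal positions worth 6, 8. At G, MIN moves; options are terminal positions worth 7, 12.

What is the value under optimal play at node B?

5

C: min(5, 10) = 5
D: min(4, 6) = 4
B: max(5, 4) = 5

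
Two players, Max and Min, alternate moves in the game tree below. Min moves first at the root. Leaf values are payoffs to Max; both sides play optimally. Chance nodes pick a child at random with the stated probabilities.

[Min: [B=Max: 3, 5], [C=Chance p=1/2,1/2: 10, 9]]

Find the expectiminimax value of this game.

5

B (Max): max(3, 5) = 5
C (Chance): 1/2·10 + 1/2·9 = 9.5
Root (Min): min(5, 9.5) = 5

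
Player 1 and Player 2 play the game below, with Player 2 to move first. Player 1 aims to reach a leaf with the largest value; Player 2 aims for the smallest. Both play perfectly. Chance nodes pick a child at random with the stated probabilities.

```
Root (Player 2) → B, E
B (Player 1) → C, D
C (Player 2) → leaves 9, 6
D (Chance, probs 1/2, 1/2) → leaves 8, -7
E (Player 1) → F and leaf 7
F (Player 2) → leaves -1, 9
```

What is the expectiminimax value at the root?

C (Player 2): min(9, 6) = 6
D (Chance): 1/2·8 + 1/2·-7 = 0.5
B (Player 1): max(6, 0.5) = 6
F (Player 2): min(-1, 9) = -1
E (Player 1): max(-1, 7) = 7
Root (Player 2): min(6, 7) = 6

6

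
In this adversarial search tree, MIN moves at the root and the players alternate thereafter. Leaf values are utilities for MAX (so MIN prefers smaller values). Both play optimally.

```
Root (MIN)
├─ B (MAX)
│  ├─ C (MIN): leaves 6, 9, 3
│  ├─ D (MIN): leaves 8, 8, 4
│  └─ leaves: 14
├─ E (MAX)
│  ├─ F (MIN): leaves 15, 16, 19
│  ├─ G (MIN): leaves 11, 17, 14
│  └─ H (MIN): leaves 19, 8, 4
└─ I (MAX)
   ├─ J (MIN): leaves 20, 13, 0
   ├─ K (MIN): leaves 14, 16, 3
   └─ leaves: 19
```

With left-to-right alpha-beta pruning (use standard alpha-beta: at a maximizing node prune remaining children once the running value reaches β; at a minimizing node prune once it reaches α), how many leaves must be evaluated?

17

C [α=-∞,β=+∞]: v=3
D [α=3,β=+∞]: v=4
B [α=-∞,β=+∞]: v=14
F [α=-∞,β=14]: v=15
E [α=-∞,β=14]: v=15 after child 1 ≥ β → β-cutoff, skip 2
J [α=-∞,β=14]: v=0
K [α=0,β=14]: v=3
I [α=-∞,β=14]: v=19
Root [α=-∞,β=+∞]: v=14
Leaves evaluated: 17 of 23.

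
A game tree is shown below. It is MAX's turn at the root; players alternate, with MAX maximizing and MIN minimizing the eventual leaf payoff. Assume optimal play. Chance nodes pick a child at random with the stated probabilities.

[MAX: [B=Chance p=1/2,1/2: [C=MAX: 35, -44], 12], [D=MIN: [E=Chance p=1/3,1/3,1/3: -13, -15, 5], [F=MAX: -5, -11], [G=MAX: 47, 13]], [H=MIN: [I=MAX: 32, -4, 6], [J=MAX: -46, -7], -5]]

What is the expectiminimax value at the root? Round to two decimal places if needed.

23.5

C (MAX): max(35, -44) = 35
B (Chance): 1/2·35 + 1/2·12 = 23.5
E (Chance): 1/3·-13 + 1/3·-15 + 1/3·5 = -7.67
F (MAX): max(-5, -11) = -5
G (MAX): max(47, 13) = 47
D (MIN): min(-7.67, -5, 47) = -7.67
I (MAX): max(32, -4, 6) = 32
J (MAX): max(-46, -7) = -7
H (MIN): min(32, -7, -5) = -7
Root (MAX): max(23.5, -7.67, -7) = 23.5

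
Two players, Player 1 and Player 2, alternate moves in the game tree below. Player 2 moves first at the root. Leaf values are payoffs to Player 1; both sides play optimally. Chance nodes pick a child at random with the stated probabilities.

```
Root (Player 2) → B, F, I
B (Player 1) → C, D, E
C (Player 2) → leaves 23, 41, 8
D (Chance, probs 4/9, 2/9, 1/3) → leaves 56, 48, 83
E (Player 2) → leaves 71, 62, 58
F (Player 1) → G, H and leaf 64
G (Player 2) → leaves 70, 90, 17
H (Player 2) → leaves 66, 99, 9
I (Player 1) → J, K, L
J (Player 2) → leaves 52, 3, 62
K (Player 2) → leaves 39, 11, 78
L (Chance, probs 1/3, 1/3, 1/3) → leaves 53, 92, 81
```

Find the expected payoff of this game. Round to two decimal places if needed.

63.22

C (Player 2): min(23, 41, 8) = 8
D (Chance): 4/9·56 + 2/9·48 + 1/3·83 = 63.22
E (Player 2): min(71, 62, 58) = 58
B (Player 1): max(8, 63.22, 58) = 63.22
G (Player 2): min(70, 90, 17) = 17
H (Player 2): min(66, 99, 9) = 9
F (Player 1): max(17, 9, 64) = 64
J (Player 2): min(52, 3, 62) = 3
K (Player 2): min(39, 11, 78) = 11
L (Chance): 1/3·53 + 1/3·92 + 1/3·81 = 75.33
I (Player 1): max(3, 11, 75.33) = 75.33
Root (Player 2): min(63.22, 64, 75.33) = 63.22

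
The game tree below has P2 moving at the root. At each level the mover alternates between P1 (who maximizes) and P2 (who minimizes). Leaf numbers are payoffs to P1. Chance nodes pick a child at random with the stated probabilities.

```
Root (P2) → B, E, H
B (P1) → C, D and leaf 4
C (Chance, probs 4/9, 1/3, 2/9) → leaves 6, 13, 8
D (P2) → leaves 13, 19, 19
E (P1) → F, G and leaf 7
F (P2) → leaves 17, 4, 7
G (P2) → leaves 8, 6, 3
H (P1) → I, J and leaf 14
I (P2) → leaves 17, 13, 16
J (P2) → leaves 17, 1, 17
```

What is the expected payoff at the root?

C (Chance): 4/9·6 + 1/3·13 + 2/9·8 = 8.78
D (P2): min(13, 19, 19) = 13
B (P1): max(8.78, 13, 4) = 13
F (P2): min(17, 4, 7) = 4
G (P2): min(8, 6, 3) = 3
E (P1): max(4, 3, 7) = 7
I (P2): min(17, 13, 16) = 13
J (P2): min(17, 1, 17) = 1
H (P1): max(13, 1, 14) = 14
Root (P2): min(13, 7, 14) = 7

7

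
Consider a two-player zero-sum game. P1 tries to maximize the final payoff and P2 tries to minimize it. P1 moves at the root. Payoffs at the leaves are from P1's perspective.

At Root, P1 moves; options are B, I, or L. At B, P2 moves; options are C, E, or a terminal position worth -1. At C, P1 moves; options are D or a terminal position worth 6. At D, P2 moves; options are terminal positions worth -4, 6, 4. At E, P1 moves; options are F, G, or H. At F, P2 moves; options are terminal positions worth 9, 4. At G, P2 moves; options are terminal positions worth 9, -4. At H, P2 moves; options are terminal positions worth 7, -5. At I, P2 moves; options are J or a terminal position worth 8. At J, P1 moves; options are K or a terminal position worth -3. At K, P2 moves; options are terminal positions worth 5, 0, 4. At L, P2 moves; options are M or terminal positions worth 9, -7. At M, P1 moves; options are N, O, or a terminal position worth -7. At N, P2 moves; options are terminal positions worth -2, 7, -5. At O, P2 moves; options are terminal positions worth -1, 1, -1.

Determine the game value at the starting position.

D (P2): min(-4, 6, 4) = -4
C (P1): max(-4, 6) = 6
F (P2): min(9, 4) = 4
G (P2): min(9, -4) = -4
H (P2): min(7, -5) = -5
E (P1): max(4, -4, -5) = 4
B (P2): min(6, 4, -1) = -1
K (P2): min(5, 0, 4) = 0
J (P1): max(0, -3) = 0
I (P2): min(0, 8) = 0
N (P2): min(-2, 7, -5) = -5
O (P2): min(-1, 1, -1) = -1
M (P1): max(-5, -1, -7) = -1
L (P2): min(-1, 9, -7) = -7
Root (P1): max(-1, 0, -7) = 0

0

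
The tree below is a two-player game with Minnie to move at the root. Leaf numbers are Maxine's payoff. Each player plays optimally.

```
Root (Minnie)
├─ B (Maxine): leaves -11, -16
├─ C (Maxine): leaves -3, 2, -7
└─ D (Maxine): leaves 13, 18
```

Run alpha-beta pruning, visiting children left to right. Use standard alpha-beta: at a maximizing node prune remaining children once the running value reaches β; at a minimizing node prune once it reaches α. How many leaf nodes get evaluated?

4

B [α=-∞,β=+∞]: v=-11
C [α=-∞,β=-11]: v=-3 after child 1 ≥ β → β-cutoff, skip 2
D [α=-∞,β=-11]: v=13 after child 1 ≥ β → β-cutoff, skip 1
Root [α=-∞,β=+∞]: v=-11
Leaves evaluated: 4 of 7.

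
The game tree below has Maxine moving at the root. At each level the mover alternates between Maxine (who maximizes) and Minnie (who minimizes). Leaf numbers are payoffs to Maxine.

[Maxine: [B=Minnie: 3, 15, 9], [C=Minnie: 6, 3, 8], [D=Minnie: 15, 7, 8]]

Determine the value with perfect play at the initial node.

B (Minnie): min(3, 15, 9) = 3
C (Minnie): min(6, 3, 8) = 3
D (Minnie): min(15, 7, 8) = 7
Root (Maxine): max(3, 3, 7) = 7

7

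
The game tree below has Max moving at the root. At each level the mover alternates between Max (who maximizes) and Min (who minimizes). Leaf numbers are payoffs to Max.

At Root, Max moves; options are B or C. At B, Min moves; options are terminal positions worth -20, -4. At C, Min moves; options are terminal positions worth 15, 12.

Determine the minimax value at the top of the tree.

B (Min): min(-20, -4) = -20
C (Min): min(15, 12) = 12
Root (Max): max(-20, 12) = 12

12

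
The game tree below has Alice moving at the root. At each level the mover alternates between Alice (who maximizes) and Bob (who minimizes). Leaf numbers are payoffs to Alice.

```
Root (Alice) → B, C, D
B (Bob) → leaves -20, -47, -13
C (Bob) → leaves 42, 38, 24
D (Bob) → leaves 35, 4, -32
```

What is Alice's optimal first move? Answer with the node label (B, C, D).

B (Bob): min(-20, -47, -13) = -47
C (Bob): min(42, 38, 24) = 24
D (Bob): min(35, 4, -32) = -32
Root (Alice): max(-47, 24, -32) = 24
Alice picks the child with the highest value: C (value 24).

C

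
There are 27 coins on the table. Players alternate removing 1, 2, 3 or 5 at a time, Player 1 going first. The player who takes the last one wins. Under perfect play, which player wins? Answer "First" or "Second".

i:   0  1  2  3  4  5  6  7  8  9 10 11 12 13 14 15 16 17 18 19 20 21 22 23 24 25 26 27
     L  W  W  W  L  W  W  W  L  W  W  W  L  W  W  W  L  W  W  W  L  W  W  W  L  W  W  W
Position 27 is W, so the first player wins.

First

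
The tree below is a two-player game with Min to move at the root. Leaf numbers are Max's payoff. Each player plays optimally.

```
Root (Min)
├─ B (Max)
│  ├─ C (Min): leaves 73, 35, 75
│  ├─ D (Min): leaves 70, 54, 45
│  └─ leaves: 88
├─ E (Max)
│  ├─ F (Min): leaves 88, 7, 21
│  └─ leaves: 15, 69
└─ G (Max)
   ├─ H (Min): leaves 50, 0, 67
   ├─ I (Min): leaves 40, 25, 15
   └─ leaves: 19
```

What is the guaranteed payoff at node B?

88

C: min(73, 35, 75) = 35
D: min(70, 54, 45) = 45
B: max(35, 45, 88) = 88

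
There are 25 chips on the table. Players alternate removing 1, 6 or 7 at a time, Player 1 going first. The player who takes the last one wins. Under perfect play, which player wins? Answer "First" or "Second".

i:   0  1  2  3  4  5  6  7  8  9 10 11 12 13 14 15 16 17 18 19 20 21 22 23 24 25
     L  W  L  W  L  W  W  W  W  W  W  W  L  W  L  W  L  W  W  W  W  W  W  W  L  W
Position 25 is W, so the first player wins.

First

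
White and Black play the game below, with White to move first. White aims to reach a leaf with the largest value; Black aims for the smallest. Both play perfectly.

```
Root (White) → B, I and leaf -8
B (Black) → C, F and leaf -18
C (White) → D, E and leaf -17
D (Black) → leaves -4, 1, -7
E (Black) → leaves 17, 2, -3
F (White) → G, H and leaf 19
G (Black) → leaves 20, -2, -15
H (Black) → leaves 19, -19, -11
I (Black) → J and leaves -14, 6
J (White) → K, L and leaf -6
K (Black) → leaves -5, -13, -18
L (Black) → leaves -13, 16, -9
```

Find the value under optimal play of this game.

-8

D (Black): min(-4, 1, -7) = -7
E (Black): min(17, 2, -3) = -3
C (White): max(-7, -3, -17) = -3
G (Black): min(20, -2, -15) = -15
H (Black): min(19, -19, -11) = -19
F (White): max(-15, -19, 19) = 19
B (Black): min(-3, 19, -18) = -18
K (Black): min(-5, -13, -18) = -18
L (Black): min(-13, 16, -9) = -13
J (White): max(-18, -13, -6) = -6
I (Black): min(-6, -14, 6) = -14
Root (White): max(-18, -14, -8) = -8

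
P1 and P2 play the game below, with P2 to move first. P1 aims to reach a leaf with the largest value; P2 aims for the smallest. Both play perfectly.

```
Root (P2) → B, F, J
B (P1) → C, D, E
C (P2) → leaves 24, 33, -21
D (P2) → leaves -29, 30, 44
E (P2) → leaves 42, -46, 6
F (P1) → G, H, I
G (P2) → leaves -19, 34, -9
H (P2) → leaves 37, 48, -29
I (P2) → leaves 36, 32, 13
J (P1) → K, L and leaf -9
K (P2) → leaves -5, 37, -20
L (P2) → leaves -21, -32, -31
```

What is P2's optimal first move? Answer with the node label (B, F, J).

B

C (P2): min(24, 33, -21) = -21
D (P2): min(-29, 30, 44) = -29
E (P2): min(42, -46, 6) = -46
B (P1): max(-21, -29, -46) = -21
G (P2): min(-19, 34, -9) = -19
H (P2): min(37, 48, -29) = -29
I (P2): min(36, 32, 13) = 13
F (P1): max(-19, -29, 13) = 13
K (P2): min(-5, 37, -20) = -20
L (P2): min(-21, -32, -31) = -32
J (P1): max(-20, -32, -9) = -9
Root (P2): min(-21, 13, -9) = -21
P2 picks the child with the lowest value: B (value -21).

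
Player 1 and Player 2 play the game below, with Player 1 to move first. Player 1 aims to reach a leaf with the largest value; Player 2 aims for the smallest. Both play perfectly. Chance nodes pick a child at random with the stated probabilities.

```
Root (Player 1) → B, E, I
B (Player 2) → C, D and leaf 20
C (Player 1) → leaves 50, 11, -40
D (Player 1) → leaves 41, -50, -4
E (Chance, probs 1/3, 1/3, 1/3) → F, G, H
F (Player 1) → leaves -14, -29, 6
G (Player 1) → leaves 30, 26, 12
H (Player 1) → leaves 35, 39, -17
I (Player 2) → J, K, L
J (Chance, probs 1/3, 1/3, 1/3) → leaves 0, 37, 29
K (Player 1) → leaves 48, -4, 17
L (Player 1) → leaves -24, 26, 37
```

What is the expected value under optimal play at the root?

25

C (Player 1): max(50, 11, -40) = 50
D (Player 1): max(41, -50, -4) = 41
B (Player 2): min(50, 41, 20) = 20
F (Player 1): max(-14, -29, 6) = 6
G (Player 1): max(30, 26, 12) = 30
H (Player 1): max(35, 39, -17) = 39
E (Chance): 1/3·6 + 1/3·30 + 1/3·39 = 25
J (Chance): 1/3·0 + 1/3·37 + 1/3·29 = 22
K (Player 1): max(48, -4, 17) = 48
L (Player 1): max(-24, 26, 37) = 37
I (Player 2): min(22, 48, 37) = 22
Root (Player 1): max(20, 25, 22) = 25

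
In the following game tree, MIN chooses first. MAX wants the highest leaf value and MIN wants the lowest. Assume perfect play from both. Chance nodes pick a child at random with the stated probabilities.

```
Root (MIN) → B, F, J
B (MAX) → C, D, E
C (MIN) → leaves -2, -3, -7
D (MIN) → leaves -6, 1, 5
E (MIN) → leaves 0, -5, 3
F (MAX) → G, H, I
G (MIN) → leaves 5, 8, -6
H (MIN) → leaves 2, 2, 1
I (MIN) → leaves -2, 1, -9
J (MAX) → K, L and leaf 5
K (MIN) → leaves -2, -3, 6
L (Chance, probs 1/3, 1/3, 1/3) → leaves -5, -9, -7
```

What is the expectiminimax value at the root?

C (MIN): min(-2, -3, -7) = -7
D (MIN): min(-6, 1, 5) = -6
E (MIN): min(0, -5, 3) = -5
B (MAX): max(-7, -6, -5) = -5
G (MIN): min(5, 8, -6) = -6
H (MIN): min(2, 2, 1) = 1
I (MIN): min(-2, 1, -9) = -9
F (MAX): max(-6, 1, -9) = 1
K (MIN): min(-2, -3, 6) = -3
L (Chance): 1/3·-5 + 1/3·-9 + 1/3·-7 = -7
J (MAX): max(-3, -7, 5) = 5
Root (MIN): min(-5, 1, 5) = -5

-5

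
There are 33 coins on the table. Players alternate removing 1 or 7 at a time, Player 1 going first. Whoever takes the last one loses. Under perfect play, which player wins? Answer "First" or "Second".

Second

W/L table (W = player to move can force a win):
i:   0  1  2  3  4  5  6  7  8  9 10 11 12 13 14 15 16 17 18 19 20 21 22 23 24 25 26 27 28 29 30 31 32 33
     W  L  W  L  W  L  W  L  W  L  W  L  W  L  W  L  W  L  W  L  W  L  W  L  W  L  W  L  W  L  W  L  W  L
Position 33 is L, so the second player wins.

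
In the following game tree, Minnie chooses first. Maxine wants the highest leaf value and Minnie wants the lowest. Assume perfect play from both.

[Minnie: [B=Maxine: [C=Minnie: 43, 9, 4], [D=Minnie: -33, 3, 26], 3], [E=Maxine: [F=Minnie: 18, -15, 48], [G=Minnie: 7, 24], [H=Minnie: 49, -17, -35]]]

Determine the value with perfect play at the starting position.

4

C (Minnie): min(43, 9, 4) = 4
D (Minnie): min(-33, 3, 26) = -33
B (Maxine): max(4, -33, 3) = 4
F (Minnie): min(18, -15, 48) = -15
G (Minnie): min(7, 24) = 7
H (Minnie): min(49, -17, -35) = -35
E (Maxine): max(-15, 7, -35) = 7
Root (Minnie): min(4, 7) = 4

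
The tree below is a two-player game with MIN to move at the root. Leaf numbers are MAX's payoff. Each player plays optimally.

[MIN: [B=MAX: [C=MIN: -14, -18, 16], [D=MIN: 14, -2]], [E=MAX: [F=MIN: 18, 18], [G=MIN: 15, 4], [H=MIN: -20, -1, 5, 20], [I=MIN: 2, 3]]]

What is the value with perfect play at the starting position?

-2

C (MIN): min(-14, -18, 16) = -18
D (MIN): min(14, -2) = -2
B (MAX): max(-18, -2) = -2
F (MIN): min(18, 18) = 18
G (MIN): min(15, 4) = 4
H (MIN): min(-20, -1, 5, 20) = -20
I (MIN): min(2, 3) = 2
E (MAX): max(18, 4, -20, 2) = 18
Root (MIN): min(-2, 18) = -2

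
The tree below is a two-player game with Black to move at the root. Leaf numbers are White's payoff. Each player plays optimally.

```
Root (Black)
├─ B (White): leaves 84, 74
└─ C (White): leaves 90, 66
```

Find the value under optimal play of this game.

84

B (White): max(84, 74) = 84
C (White): max(90, 66) = 90
Root (Black): min(84, 90) = 84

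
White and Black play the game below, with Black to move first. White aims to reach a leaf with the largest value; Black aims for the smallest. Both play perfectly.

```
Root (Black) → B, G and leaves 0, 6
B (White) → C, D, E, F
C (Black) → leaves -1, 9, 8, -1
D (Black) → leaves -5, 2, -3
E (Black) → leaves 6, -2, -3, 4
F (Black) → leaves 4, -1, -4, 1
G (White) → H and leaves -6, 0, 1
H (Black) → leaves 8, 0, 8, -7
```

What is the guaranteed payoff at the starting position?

-1

C (Black): min(-1, 9, 8, -1) = -1
D (Black): min(-5, 2, -3) = -5
E (Black): min(6, -2, -3, 4) = -3
F (Black): min(4, -1, -4, 1) = -4
B (White): max(-1, -5, -3, -4) = -1
H (Black): min(8, 0, 8, -7) = -7
G (White): max(-7, -6, 0, 1) = 1
Root (Black): min(-1, 1, 0, 6) = -1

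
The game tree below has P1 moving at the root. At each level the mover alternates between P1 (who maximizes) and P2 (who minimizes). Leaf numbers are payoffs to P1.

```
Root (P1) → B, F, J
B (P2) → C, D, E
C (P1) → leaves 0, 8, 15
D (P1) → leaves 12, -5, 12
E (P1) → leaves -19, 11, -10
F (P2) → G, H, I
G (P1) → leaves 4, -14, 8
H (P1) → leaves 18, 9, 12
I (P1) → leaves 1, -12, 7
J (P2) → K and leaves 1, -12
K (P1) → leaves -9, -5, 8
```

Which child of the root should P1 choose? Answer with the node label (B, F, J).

C (P1): max(0, 8, 15) = 15
D (P1): max(12, -5, 12) = 12
E (P1): max(-19, 11, -10) = 11
B (P2): min(15, 12, 11) = 11
G (P1): max(4, -14, 8) = 8
H (P1): max(18, 9, 12) = 18
I (P1): max(1, -12, 7) = 7
F (P2): min(8, 18, 7) = 7
K (P1): max(-9, -5, 8) = 8
J (P2): min(8, 1, -12) = -12
Root (P1): max(11, 7, -12) = 11
P1 picks the child with the highest value: B (value 11).

B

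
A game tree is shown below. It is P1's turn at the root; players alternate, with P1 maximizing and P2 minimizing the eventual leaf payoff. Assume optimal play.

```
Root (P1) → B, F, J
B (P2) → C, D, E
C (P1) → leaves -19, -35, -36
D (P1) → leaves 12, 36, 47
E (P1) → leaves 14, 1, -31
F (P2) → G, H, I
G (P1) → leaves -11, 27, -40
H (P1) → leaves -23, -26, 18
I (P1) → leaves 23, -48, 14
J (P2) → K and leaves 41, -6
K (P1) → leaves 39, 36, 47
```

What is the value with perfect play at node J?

-6

K: max(39, 36, 47) = 47
J: min(47, 41, -6) = -6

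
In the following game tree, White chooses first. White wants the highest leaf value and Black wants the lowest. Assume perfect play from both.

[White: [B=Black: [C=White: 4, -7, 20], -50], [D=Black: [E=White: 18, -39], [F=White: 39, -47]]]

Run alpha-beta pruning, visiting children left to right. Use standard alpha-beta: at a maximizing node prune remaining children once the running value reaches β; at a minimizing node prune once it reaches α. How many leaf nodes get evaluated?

C [α=-∞,β=+∞]: v=20
B [α=-∞,β=+∞]: v=-50
E [α=-50,β=+∞]: v=18
F [α=-50,β=18]: v=39 after child 1 ≥ β → β-cutoff, skip 1
D [α=-50,β=+∞]: v=18
Root [α=-∞,β=+∞]: v=18
Leaves evaluated: 7 of 8.

7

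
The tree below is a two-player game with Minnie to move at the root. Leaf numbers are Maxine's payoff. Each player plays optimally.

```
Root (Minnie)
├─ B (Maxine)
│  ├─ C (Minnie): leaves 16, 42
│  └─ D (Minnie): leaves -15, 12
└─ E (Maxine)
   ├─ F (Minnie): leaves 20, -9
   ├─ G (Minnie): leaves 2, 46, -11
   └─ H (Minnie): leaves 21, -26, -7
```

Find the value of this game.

-9

C (Minnie): min(16, 42) = 16
D (Minnie): min(-15, 12) = -15
B (Maxine): max(16, -15) = 16
F (Minnie): min(20, -9) = -9
G (Minnie): min(2, 46, -11) = -11
H (Minnie): min(21, -26, -7) = -26
E (Maxine): max(-9, -11, -26) = -9
Root (Minnie): min(16, -9) = -9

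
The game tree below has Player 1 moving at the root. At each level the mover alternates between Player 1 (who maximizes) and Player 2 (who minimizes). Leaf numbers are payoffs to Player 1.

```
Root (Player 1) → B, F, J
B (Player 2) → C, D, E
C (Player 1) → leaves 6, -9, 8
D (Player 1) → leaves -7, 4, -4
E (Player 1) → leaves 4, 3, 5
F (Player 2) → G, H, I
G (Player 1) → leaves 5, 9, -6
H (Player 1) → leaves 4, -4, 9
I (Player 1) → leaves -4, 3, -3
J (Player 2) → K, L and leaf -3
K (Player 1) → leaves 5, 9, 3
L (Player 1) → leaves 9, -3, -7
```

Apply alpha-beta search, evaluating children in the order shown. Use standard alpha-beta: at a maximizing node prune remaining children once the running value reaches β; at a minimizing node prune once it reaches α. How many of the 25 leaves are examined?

C [α=-∞,β=+∞]: v=8
D [α=-∞,β=8]: v=4
E [α=-∞,β=4]: v=4 after child 1 ≥ β → β-cutoff, skip 2
B [α=-∞,β=+∞]: v=4
G [α=4,β=+∞]: v=9
H [α=4,β=9]: v=9
I [α=4,β=9]: v=3
F [α=4,β=+∞]: v=3
K [α=4,β=+∞]: v=9
L [α=4,β=9]: v=9 after child 1 ≥ β → β-cutoff, skip 2
J [α=4,β=+∞]: v=-3
Root [α=-∞,β=+∞]: v=4
Leaves evaluated: 21 of 25.

21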